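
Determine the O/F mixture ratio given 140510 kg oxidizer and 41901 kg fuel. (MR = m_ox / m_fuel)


MR = 140510 / 41901 = 3.35

3.35


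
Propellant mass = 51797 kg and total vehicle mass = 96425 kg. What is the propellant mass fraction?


PMF = 51797 / 96425 = 0.537

0.537


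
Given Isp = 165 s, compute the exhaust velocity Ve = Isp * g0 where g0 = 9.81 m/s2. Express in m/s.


Ve = Isp * g0 = 165 * 9.81 = 1618.7 m/s

1618.7 m/s


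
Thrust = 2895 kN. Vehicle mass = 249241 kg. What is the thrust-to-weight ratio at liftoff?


TWR = 2895000 / (249241 * 9.81) = 1.18

1.18


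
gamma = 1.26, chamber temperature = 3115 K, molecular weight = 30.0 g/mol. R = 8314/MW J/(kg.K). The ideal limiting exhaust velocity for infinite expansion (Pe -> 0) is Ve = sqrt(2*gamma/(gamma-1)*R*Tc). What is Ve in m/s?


R = 8314 / 30.0 = 277.13 J/(kg.K)
Ve = sqrt(2 * 1.26 / (1.26 - 1) * 277.13 * 3115) = 2893 m/s

2893 m/s


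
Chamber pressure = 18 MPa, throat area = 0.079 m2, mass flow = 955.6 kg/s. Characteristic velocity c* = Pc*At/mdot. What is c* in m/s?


c* = 18e6 * 0.079 / 955.6 = 1488 m/s

1488 m/s


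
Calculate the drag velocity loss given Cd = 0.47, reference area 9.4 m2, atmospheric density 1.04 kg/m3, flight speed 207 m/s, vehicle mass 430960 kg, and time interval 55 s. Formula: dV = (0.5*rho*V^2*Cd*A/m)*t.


D = 0.5 * 1.04 * 207^2 * 0.47 * 9.4 = 98439.58 N
a = 98439.58 / 430960 = 0.2284 m/s2
dV = 0.2284 * 55 = 12.6 m/s

12.6 m/s


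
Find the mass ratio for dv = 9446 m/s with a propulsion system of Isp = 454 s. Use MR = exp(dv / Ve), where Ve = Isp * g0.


Ve = 454 * 9.81 = 4453.74 m/s
MR = exp(9446 / 4453.74) = 8.339

8.339


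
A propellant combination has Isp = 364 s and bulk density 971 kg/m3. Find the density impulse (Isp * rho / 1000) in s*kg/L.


rho*Isp = 364 * 971 / 1000 = 353 s*kg/L

353 s*kg/L


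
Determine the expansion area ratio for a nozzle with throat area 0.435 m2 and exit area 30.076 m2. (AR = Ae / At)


AR = 30.076 / 0.435 = 69.1

69.1


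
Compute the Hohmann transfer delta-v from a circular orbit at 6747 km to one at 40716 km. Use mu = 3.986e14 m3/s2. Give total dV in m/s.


V1 = sqrt(mu/r1) = 7686.23 m/s
dV1 = V1*(sqrt(2*r2/(r1+r2)) - 1) = 2381.54 m/s
V2 = sqrt(mu/r2) = 3128.86 m/s
dV2 = V2*(1 - sqrt(2*r1/(r1+r2))) = 1460.54 m/s
Total dV = 3842 m/s

3842 m/s


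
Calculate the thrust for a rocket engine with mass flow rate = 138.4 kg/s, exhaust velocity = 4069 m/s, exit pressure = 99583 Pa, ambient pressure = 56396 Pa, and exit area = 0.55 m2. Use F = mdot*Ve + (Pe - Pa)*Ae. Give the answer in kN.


F = 138.4 * 4069 + (99583 - 56396) * 0.55 = 586902.0 N = 586.9 kN

586.9 kN


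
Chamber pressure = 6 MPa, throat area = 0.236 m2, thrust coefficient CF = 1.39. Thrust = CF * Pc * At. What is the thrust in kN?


F = 1.39 * 6e6 * 0.236 = 1.9682e+06 N = 1968.2 kN

1968.2 kN


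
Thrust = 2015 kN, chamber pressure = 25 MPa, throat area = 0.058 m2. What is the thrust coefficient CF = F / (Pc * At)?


CF = 2015000 / (25e6 * 0.058) = 1.39

1.39


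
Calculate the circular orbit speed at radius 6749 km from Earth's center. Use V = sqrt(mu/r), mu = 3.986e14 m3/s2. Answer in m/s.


V = sqrt(3.986e14 / 6749000) = 7685 m/s

7685 m/s


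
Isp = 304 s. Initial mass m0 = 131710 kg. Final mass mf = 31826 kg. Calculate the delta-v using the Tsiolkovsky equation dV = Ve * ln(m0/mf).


Ve = 304 * 9.81 = 2982.24 m/s
dV = 2982.24 * ln(131710/31826) = 4236 m/s

4236 m/s


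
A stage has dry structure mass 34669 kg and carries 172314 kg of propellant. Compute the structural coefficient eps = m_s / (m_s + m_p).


eps = 34669 / (34669 + 172314) = 0.1675

0.1675


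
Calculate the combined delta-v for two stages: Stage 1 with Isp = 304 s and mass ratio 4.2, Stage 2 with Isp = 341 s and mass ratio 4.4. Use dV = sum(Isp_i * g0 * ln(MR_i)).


dV1 = 304 * 9.81 * ln(4.2) = 4279.8 m/s
dV2 = 341 * 9.81 * ln(4.4) = 4956.3 m/s
Total dV = 4279.8 + 4956.3 = 9236.1 m/s ~ 9236 m/s

9236 m/s


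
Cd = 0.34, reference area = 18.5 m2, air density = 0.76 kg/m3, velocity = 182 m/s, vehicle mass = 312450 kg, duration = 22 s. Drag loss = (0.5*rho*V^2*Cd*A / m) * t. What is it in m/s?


D = 0.5 * 0.76 * 182^2 * 0.34 * 18.5 = 79172.98 N
a = 79172.98 / 312450 = 0.2534 m/s2
dV = 0.2534 * 22 = 5.6 m/s

5.6 m/s


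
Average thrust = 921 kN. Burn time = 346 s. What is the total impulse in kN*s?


It = 921 * 346 = 318666 kN*s

318666 kN*s


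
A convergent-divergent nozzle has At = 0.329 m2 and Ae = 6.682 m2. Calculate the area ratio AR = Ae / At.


AR = 6.682 / 0.329 = 20.3

20.3


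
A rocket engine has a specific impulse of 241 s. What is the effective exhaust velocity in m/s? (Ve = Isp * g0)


Ve = Isp * g0 = 241 * 9.81 = 2364.2 m/s

2364.2 m/s


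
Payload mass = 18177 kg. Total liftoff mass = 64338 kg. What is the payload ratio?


PR = 18177 / 64338 = 0.2825

0.2825


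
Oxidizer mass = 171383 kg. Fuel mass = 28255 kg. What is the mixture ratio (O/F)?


MR = 171383 / 28255 = 6.07

6.07


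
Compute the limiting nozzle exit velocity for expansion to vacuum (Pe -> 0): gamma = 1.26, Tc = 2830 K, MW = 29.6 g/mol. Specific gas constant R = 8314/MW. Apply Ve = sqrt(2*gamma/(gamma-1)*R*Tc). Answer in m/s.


R = 8314 / 29.6 = 280.88 J/(kg.K)
Ve = sqrt(2 * 1.26 / (1.26 - 1) * 280.88 * 2830) = 2776 m/s

2776 m/s


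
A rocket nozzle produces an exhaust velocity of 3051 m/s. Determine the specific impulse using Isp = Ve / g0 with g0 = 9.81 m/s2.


Isp = Ve / g0 = 3051 / 9.81 = 311.0 s

311.0 s


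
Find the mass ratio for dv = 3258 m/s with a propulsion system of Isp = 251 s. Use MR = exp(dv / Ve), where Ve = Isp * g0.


Ve = 251 * 9.81 = 2462.31 m/s
MR = exp(3258 / 2462.31) = 3.755

3.755


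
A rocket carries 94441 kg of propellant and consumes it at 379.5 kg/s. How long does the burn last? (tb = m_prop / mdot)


tb = 94441 / 379.5 = 248.9 s

248.9 s


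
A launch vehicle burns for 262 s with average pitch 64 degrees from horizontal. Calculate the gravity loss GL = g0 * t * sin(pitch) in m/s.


GL = 9.81 * 262 * sin(64 deg) = 2310 m/s

2310 m/s


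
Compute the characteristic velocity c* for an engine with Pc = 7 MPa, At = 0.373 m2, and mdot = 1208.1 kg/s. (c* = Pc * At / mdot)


c* = 7e6 * 0.373 / 1208.1 = 2161 m/s

2161 m/s


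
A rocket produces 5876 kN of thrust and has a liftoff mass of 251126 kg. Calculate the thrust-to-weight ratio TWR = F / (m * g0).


TWR = 5876000 / (251126 * 9.81) = 2.39

2.39


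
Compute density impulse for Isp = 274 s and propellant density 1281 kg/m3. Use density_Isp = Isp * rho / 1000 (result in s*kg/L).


rho*Isp = 274 * 1281 / 1000 = 351 s*kg/L

351 s*kg/L


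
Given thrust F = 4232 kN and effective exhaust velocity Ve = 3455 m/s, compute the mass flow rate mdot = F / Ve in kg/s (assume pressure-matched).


mdot = F / Ve = 4232000 / 3455 = 1224.9 kg/s

1224.9 kg/s


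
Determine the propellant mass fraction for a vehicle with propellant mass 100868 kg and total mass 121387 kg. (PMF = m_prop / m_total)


PMF = 100868 / 121387 = 0.831

0.831


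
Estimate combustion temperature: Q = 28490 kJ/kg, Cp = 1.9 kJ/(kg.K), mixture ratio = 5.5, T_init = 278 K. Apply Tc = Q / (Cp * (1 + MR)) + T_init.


Tc = 28490 / (1.9 * (1 + 5.5)) + 278 = 2585 K

2585 K


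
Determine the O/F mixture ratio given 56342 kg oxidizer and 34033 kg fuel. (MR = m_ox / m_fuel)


MR = 56342 / 34033 = 1.66

1.66


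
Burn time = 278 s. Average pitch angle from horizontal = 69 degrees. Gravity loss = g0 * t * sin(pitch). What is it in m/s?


GL = 9.81 * 278 * sin(69 deg) = 2546 m/s

2546 m/s


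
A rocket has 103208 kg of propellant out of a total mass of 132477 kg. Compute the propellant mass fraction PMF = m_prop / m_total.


PMF = 103208 / 132477 = 0.779

0.779


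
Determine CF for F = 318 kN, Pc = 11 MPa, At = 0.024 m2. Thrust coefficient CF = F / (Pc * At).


CF = 318000 / (11e6 * 0.024) = 1.2

1.2


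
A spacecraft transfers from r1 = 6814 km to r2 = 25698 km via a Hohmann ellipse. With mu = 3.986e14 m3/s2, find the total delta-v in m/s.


V1 = sqrt(mu/r1) = 7648.35 m/s
dV1 = V1*(sqrt(2*r2/(r1+r2)) - 1) = 1968.01 m/s
V2 = sqrt(mu/r2) = 3938.39 m/s
dV2 = V2*(1 - sqrt(2*r1/(r1+r2))) = 1388.55 m/s
Total dV = 3357 m/s

3357 m/s


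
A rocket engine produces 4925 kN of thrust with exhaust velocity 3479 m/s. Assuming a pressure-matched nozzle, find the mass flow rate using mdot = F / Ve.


mdot = F / Ve = 4925000 / 3479 = 1415.6 kg/s

1415.6 kg/s


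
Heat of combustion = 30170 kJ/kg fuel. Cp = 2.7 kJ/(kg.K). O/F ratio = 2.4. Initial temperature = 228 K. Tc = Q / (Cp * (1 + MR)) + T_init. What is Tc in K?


Tc = 30170 / (2.7 * (1 + 2.4)) + 228 = 3514 K

3514 K


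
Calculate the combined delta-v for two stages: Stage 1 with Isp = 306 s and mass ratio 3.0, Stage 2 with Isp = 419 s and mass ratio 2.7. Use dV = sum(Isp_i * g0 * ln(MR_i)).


dV1 = 306 * 9.81 * ln(3.0) = 3297.9 m/s
dV2 = 419 * 9.81 * ln(2.7) = 4082.7 m/s
Total dV = 3297.9 + 4082.7 = 7380.6 m/s ~ 7381 m/s

7381 m/s


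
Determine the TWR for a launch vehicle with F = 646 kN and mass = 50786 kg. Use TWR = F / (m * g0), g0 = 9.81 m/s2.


TWR = 646000 / (50786 * 9.81) = 1.3

1.3


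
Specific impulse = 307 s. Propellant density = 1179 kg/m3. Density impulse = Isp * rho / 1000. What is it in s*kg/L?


rho*Isp = 307 * 1179 / 1000 = 362 s*kg/L

362 s*kg/L


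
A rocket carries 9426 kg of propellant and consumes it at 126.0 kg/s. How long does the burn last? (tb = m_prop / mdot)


tb = 9426 / 126.0 = 74.8 s

74.8 s


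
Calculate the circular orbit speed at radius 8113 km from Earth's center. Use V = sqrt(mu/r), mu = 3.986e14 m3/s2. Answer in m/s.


V = sqrt(3.986e14 / 8113000) = 7009 m/s

7009 m/s


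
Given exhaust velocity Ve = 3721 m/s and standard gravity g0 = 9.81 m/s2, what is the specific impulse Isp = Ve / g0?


Isp = Ve / g0 = 3721 / 9.81 = 379.3 s

379.3 s


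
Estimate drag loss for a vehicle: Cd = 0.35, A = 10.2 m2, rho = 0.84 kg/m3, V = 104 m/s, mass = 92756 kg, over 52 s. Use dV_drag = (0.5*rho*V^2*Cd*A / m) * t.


D = 0.5 * 0.84 * 104^2 * 0.35 * 10.2 = 16217.51 N
a = 16217.51 / 92756 = 0.1748 m/s2
dV = 0.1748 * 52 = 9.1 m/s

9.1 m/s


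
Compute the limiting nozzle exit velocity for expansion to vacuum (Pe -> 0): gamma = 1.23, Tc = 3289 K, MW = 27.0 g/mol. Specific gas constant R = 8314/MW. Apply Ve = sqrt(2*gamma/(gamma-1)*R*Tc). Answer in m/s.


R = 8314 / 27.0 = 307.93 J/(kg.K)
Ve = sqrt(2 * 1.23 / (1.23 - 1) * 307.93 * 3289) = 3291 m/s

3291 m/s


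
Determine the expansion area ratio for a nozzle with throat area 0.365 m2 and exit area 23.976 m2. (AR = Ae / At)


AR = 23.976 / 0.365 = 65.7

65.7


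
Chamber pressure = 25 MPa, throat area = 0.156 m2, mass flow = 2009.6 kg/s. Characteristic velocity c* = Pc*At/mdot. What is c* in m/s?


c* = 25e6 * 0.156 / 2009.6 = 1941 m/s

1941 m/s


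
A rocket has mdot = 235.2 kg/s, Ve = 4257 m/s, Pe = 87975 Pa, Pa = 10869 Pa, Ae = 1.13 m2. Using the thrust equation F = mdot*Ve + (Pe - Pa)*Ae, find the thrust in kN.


F = 235.2 * 4257 + (87975 - 10869) * 1.13 = 1.0884e+06 N = 1088.4 kN

1088.4 kN


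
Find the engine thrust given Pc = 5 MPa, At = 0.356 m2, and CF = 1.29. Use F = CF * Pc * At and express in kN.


F = 1.29 * 5e6 * 0.356 = 2.2962e+06 N = 2296.2 kN

2296.2 kN


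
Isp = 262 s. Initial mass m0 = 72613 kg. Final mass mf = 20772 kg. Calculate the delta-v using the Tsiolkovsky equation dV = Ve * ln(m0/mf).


Ve = 262 * 9.81 = 2570.22 m/s
dV = 2570.22 * ln(72613/20772) = 3217 m/s

3217 m/s


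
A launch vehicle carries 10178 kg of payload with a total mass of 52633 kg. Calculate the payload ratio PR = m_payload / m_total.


PR = 10178 / 52633 = 0.1934

0.1934


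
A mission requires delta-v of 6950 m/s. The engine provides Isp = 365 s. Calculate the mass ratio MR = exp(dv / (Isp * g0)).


Ve = 365 * 9.81 = 3580.65 m/s
MR = exp(6950 / 3580.65) = 6.966

6.966


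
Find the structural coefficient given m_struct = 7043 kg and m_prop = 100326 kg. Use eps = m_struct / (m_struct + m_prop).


eps = 7043 / (7043 + 100326) = 0.0656

0.0656


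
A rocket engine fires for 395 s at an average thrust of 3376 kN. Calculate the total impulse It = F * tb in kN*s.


It = 3376 * 395 = 1333520 kN*s

1333520 kN*s


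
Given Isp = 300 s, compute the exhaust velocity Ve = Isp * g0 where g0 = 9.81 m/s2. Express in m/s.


Ve = Isp * g0 = 300 * 9.81 = 2943.0 m/s

2943.0 m/s


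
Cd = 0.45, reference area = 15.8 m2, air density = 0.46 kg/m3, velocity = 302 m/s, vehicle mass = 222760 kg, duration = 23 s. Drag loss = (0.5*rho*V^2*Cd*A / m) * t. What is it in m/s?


D = 0.5 * 0.46 * 302^2 * 0.45 * 15.8 = 149145.9 N
a = 149145.9 / 222760 = 0.6695 m/s2
dV = 0.6695 * 23 = 15.4 m/s

15.4 m/s


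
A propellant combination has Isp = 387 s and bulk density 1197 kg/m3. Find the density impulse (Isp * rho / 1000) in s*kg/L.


rho*Isp = 387 * 1197 / 1000 = 463 s*kg/L

463 s*kg/L


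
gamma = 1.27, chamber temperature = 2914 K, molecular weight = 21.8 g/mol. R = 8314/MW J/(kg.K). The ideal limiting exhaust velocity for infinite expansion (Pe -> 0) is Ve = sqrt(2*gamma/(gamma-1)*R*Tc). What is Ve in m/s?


R = 8314 / 21.8 = 381.38 J/(kg.K)
Ve = sqrt(2 * 1.27 / (1.27 - 1) * 381.38 * 2914) = 3233 m/s

3233 m/s


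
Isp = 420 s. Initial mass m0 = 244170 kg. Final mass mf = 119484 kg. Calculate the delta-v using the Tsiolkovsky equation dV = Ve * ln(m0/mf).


Ve = 420 * 9.81 = 4120.2 m/s
dV = 4120.2 * ln(244170/119484) = 2945 m/s

2945 m/s


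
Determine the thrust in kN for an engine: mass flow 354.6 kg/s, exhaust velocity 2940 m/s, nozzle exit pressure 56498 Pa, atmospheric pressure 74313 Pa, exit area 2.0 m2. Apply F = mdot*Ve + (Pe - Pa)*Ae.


F = 354.6 * 2940 + (56498 - 74313) * 2.0 = 1.0069e+06 N = 1006.9 kN

1006.9 kN


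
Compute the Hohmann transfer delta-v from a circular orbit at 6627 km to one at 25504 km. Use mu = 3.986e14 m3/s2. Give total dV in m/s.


V1 = sqrt(mu/r1) = 7755.51 m/s
dV1 = V1*(sqrt(2*r2/(r1+r2)) - 1) = 2016.13 m/s
V2 = sqrt(mu/r2) = 3953.34 m/s
dV2 = V2*(1 - sqrt(2*r1/(r1+r2))) = 1414.27 m/s
Total dV = 3430 m/s

3430 m/s


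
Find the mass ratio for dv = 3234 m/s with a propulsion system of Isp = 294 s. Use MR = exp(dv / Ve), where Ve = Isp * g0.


Ve = 294 * 9.81 = 2884.14 m/s
MR = exp(3234 / 2884.14) = 3.069

3.069


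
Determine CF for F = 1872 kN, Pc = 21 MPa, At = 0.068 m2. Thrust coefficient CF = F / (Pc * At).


CF = 1872000 / (21e6 * 0.068) = 1.31

1.31


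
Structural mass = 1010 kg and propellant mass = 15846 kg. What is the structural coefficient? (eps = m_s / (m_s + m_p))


eps = 1010 / (1010 + 15846) = 0.0599

0.0599


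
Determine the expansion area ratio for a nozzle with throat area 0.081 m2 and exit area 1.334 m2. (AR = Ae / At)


AR = 1.334 / 0.081 = 16.5

16.5


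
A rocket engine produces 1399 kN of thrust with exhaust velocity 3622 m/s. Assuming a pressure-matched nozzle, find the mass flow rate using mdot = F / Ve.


mdot = F / Ve = 1399000 / 3622 = 386.3 kg/s

386.3 kg/s


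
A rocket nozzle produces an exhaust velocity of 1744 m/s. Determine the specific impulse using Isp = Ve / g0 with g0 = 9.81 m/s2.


Isp = Ve / g0 = 1744 / 9.81 = 177.8 s

177.8 s


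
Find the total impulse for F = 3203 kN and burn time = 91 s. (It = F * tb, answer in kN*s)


It = 3203 * 91 = 291473 kN*s

291473 kN*s


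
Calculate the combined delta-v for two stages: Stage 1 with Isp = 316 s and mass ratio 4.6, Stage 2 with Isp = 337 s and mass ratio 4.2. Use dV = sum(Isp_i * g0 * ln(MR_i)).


dV1 = 316 * 9.81 * ln(4.6) = 4730.7 m/s
dV2 = 337 * 9.81 * ln(4.2) = 4744.3 m/s
Total dV = 4730.7 + 4744.3 = 9475.0 m/s ~ 9475 m/s

9475 m/s


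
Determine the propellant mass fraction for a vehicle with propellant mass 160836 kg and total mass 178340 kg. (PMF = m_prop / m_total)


PMF = 160836 / 178340 = 0.902

0.902


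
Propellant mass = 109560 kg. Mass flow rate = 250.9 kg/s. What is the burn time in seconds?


tb = 109560 / 250.9 = 436.7 s

436.7 s


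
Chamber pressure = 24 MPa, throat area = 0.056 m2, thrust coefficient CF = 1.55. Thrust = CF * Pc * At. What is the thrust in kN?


F = 1.55 * 24e6 * 0.056 = 2.0832e+06 N = 2083.2 kN

2083.2 kN


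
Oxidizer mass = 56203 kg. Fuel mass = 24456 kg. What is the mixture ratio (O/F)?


MR = 56203 / 24456 = 2.3

2.3


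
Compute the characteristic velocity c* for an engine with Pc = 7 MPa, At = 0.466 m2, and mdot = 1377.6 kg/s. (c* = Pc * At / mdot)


c* = 7e6 * 0.466 / 1377.6 = 2368 m/s

2368 m/s


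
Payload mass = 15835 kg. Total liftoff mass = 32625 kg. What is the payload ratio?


PR = 15835 / 32625 = 0.4854

0.4854


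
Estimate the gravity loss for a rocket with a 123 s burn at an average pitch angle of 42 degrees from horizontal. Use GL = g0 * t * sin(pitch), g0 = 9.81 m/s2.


GL = 9.81 * 123 * sin(42 deg) = 807 m/s

807 m/s


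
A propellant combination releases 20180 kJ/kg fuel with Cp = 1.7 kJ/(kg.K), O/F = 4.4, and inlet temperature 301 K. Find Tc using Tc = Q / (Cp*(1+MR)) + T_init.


Tc = 20180 / (1.7 * (1 + 4.4)) + 301 = 2499 K

2499 K


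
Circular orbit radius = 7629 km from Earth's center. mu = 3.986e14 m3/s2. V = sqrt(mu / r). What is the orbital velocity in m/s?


V = sqrt(3.986e14 / 7629000) = 7228 m/s

7228 m/s


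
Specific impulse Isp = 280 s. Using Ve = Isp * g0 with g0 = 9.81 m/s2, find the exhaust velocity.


Ve = Isp * g0 = 280 * 9.81 = 2746.8 m/s

2746.8 m/s


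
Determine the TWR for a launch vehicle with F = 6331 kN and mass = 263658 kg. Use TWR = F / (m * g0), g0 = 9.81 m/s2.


TWR = 6331000 / (263658 * 9.81) = 2.45

2.45


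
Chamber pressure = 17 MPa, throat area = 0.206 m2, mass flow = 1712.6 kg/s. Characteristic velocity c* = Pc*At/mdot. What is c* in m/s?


c* = 17e6 * 0.206 / 1712.6 = 2045 m/s

2045 m/s


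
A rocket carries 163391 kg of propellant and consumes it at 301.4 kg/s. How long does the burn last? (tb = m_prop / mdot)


tb = 163391 / 301.4 = 542.1 s

542.1 s


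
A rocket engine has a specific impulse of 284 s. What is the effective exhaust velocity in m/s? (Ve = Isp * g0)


Ve = Isp * g0 = 284 * 9.81 = 2786.0 m/s

2786.0 m/s


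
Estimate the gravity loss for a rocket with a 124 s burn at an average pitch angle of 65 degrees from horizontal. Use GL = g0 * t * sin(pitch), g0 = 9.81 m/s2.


GL = 9.81 * 124 * sin(65 deg) = 1102 m/s

1102 m/s


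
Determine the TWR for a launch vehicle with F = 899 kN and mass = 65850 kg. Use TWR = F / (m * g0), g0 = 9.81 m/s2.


TWR = 899000 / (65850 * 9.81) = 1.39

1.39


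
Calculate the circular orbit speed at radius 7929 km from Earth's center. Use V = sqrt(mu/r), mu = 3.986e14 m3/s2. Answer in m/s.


V = sqrt(3.986e14 / 7929000) = 7090 m/s

7090 m/s


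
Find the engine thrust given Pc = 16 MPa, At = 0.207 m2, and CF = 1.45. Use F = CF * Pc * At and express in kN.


F = 1.45 * 16e6 * 0.207 = 4.8024e+06 N = 4802.4 kN

4802.4 kN


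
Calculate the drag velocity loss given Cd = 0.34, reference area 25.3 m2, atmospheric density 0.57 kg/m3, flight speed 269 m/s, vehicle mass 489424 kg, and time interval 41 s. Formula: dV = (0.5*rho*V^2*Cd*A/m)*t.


D = 0.5 * 0.57 * 269^2 * 0.34 * 25.3 = 177398.06 N
a = 177398.06 / 489424 = 0.3625 m/s2
dV = 0.3625 * 41 = 14.9 m/s

14.9 m/s


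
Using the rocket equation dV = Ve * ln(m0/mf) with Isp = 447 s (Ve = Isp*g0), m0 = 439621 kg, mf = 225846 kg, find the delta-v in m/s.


Ve = 447 * 9.81 = 4385.07 m/s
dV = 4385.07 * ln(439621/225846) = 2921 m/s

2921 m/s


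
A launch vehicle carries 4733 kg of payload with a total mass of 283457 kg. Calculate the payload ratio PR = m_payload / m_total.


PR = 4733 / 283457 = 0.0167

0.0167


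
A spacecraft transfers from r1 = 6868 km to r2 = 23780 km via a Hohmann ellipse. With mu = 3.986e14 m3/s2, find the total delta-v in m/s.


V1 = sqrt(mu/r1) = 7618.22 m/s
dV1 = V1*(sqrt(2*r2/(r1+r2)) - 1) = 1871.94 m/s
V2 = sqrt(mu/r2) = 4094.14 m/s
dV2 = V2*(1 - sqrt(2*r1/(r1+r2))) = 1353.25 m/s
Total dV = 3225 m/s

3225 m/s


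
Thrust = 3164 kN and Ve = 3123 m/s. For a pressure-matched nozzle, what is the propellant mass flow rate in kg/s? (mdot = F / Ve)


mdot = F / Ve = 3164000 / 3123 = 1013.1 kg/s

1013.1 kg/s


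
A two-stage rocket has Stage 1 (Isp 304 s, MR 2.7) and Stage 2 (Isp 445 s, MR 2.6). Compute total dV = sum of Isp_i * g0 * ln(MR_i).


dV1 = 304 * 9.81 * ln(2.7) = 2962.1 m/s
dV2 = 445 * 9.81 * ln(2.6) = 4171.2 m/s
Total dV = 2962.1 + 4171.2 = 7133.3 m/s ~ 7133 m/s

7133 m/s


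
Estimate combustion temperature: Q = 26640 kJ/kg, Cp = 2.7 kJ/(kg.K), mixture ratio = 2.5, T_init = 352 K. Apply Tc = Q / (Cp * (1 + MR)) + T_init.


Tc = 26640 / (2.7 * (1 + 2.5)) + 352 = 3171 K

3171 K


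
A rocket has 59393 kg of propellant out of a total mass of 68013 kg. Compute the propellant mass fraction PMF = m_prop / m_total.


PMF = 59393 / 68013 = 0.873

0.873


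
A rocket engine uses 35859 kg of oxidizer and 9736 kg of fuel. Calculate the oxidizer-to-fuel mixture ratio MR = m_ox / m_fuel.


MR = 35859 / 9736 = 3.68

3.68


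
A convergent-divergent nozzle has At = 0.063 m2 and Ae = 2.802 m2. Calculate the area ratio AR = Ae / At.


AR = 2.802 / 0.063 = 44.5

44.5


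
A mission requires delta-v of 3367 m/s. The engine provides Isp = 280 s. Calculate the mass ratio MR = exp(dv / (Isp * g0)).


Ve = 280 * 9.81 = 2746.8 m/s
MR = exp(3367 / 2746.8) = 3.407

3.407


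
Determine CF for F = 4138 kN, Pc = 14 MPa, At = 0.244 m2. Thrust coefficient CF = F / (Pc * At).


CF = 4138000 / (14e6 * 0.244) = 1.21

1.21


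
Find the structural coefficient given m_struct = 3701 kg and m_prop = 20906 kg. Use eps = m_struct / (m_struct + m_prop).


eps = 3701 / (3701 + 20906) = 0.1504

0.1504


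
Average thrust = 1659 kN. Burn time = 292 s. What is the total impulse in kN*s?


It = 1659 * 292 = 484428 kN*s

484428 kN*s


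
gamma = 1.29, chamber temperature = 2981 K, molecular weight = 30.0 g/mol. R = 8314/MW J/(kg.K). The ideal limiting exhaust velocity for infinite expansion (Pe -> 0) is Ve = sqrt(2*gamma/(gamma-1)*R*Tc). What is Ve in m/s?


R = 8314 / 30.0 = 277.13 J/(kg.K)
Ve = sqrt(2 * 1.29 / (1.29 - 1) * 277.13 * 2981) = 2711 m/s

2711 m/s


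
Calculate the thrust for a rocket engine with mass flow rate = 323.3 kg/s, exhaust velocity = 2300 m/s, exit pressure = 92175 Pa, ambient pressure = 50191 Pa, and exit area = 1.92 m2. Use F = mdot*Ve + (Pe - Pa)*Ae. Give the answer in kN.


F = 323.3 * 2300 + (92175 - 50191) * 1.92 = 824199.0 N = 824.2 kN

824.2 kN


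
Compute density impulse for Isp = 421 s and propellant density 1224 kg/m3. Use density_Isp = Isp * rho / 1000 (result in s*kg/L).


rho*Isp = 421 * 1224 / 1000 = 515 s*kg/L

515 s*kg/L


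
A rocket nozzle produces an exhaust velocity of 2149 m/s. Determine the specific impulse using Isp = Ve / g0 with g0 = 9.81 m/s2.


Isp = Ve / g0 = 2149 / 9.81 = 219.1 s

219.1 s


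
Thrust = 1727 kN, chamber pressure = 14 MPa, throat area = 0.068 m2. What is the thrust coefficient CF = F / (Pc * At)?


CF = 1727000 / (14e6 * 0.068) = 1.81

1.81


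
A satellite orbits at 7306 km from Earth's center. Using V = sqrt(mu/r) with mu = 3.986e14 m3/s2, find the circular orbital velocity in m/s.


V = sqrt(3.986e14 / 7306000) = 7386 m/s

7386 m/s


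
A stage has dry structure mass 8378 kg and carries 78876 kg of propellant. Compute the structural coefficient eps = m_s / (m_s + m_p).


eps = 8378 / (8378 + 78876) = 0.096

0.096


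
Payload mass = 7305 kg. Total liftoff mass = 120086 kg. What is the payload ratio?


PR = 7305 / 120086 = 0.0608

0.0608


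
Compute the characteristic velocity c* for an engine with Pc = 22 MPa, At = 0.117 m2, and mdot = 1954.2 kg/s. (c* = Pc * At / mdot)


c* = 22e6 * 0.117 / 1954.2 = 1317 m/s

1317 m/s


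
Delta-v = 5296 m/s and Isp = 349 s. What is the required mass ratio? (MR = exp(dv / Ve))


Ve = 349 * 9.81 = 3423.69 m/s
MR = exp(5296 / 3423.69) = 4.697

4.697


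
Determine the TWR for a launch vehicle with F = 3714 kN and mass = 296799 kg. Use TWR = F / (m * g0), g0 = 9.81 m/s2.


TWR = 3714000 / (296799 * 9.81) = 1.28

1.28


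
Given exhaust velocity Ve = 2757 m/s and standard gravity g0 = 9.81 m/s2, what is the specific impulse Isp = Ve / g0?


Isp = Ve / g0 = 2757 / 9.81 = 281.0 s

281.0 s


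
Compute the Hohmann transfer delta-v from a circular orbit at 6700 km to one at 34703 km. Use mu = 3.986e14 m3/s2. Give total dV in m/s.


V1 = sqrt(mu/r1) = 7713.14 m/s
dV1 = V1*(sqrt(2*r2/(r1+r2)) - 1) = 2273.37 m/s
V2 = sqrt(mu/r2) = 3389.11 m/s
dV2 = V2*(1 - sqrt(2*r1/(r1+r2))) = 1461.04 m/s
Total dV = 3734 m/s

3734 m/s


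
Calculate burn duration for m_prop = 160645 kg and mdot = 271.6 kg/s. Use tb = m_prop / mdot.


tb = 160645 / 271.6 = 591.5 s

591.5 s


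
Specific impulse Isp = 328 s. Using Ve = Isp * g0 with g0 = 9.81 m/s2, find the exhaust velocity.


Ve = Isp * g0 = 328 * 9.81 = 3217.7 m/s

3217.7 m/s


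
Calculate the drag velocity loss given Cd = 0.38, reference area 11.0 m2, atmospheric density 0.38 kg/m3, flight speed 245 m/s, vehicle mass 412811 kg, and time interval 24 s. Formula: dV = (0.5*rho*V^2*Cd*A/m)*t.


D = 0.5 * 0.38 * 245^2 * 0.38 * 11.0 = 47671.86 N
a = 47671.86 / 412811 = 0.1155 m/s2
dV = 0.1155 * 24 = 2.8 m/s

2.8 m/s


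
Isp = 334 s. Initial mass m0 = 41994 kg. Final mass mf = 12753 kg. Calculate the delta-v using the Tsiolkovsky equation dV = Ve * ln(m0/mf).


Ve = 334 * 9.81 = 3276.54 m/s
dV = 3276.54 * ln(41994/12753) = 3905 m/s

3905 m/s


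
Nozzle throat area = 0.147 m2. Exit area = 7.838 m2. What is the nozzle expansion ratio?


AR = 7.838 / 0.147 = 53.3

53.3


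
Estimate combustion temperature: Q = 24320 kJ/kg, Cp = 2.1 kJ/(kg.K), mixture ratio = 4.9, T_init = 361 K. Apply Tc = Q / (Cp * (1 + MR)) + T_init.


Tc = 24320 / (2.1 * (1 + 4.9)) + 361 = 2324 K

2324 K


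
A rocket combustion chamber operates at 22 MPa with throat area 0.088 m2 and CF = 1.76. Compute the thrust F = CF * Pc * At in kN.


F = 1.76 * 22e6 * 0.088 = 3.4074e+06 N = 3407.4 kN

3407.4 kN


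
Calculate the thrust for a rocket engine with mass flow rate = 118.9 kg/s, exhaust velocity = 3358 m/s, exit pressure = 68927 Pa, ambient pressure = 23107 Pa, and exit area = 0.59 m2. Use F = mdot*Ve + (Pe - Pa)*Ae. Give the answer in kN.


F = 118.9 * 3358 + (68927 - 23107) * 0.59 = 426300.0 N = 426.3 kN

426.3 kN


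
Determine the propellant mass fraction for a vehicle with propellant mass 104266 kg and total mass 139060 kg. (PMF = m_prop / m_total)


PMF = 104266 / 139060 = 0.75

0.75


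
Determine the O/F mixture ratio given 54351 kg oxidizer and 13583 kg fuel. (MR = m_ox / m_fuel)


MR = 54351 / 13583 = 4.0

4.0


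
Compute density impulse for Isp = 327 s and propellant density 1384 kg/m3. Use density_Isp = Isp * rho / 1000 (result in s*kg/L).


rho*Isp = 327 * 1384 / 1000 = 453 s*kg/L

453 s*kg/L


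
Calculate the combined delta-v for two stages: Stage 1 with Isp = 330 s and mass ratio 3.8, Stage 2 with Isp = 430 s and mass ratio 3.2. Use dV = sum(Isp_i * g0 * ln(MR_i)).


dV1 = 330 * 9.81 * ln(3.8) = 4321.8 m/s
dV2 = 430 * 9.81 * ln(3.2) = 4906.5 m/s
Total dV = 4321.8 + 4906.5 = 9228.3 m/s ~ 9228 m/s

9228 m/s


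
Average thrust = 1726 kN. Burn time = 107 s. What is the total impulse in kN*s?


It = 1726 * 107 = 184682 kN*s

184682 kN*s


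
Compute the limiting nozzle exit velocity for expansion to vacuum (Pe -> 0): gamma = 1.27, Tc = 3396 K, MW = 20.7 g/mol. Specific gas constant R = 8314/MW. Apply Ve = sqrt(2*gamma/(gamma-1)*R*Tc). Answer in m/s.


R = 8314 / 20.7 = 401.64 J/(kg.K)
Ve = sqrt(2 * 1.27 / (1.27 - 1) * 401.64 * 3396) = 3582 m/s

3582 m/s


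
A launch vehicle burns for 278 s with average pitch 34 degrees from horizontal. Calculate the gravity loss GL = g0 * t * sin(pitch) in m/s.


GL = 9.81 * 278 * sin(34 deg) = 1525 m/s

1525 m/s


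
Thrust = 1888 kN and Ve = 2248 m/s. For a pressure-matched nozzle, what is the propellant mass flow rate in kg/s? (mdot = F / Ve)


mdot = F / Ve = 1888000 / 2248 = 839.9 kg/s

839.9 kg/s


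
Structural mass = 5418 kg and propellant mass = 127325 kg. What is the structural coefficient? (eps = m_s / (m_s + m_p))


eps = 5418 / (5418 + 127325) = 0.0408

0.0408


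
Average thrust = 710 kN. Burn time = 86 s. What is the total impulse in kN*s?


It = 710 * 86 = 61060 kN*s

61060 kN*s


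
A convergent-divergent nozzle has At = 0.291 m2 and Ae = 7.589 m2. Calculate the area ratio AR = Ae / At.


AR = 7.589 / 0.291 = 26.1

26.1


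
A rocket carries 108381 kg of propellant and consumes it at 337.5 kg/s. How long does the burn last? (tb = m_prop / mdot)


tb = 108381 / 337.5 = 321.1 s

321.1 s


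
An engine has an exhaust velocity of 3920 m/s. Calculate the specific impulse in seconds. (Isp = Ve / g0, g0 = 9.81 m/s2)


Isp = Ve / g0 = 3920 / 9.81 = 399.6 s

399.6 s


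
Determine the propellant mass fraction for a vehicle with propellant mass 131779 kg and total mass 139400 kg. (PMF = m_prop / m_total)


PMF = 131779 / 139400 = 0.945

0.945


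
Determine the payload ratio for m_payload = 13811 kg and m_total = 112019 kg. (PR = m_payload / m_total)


PR = 13811 / 112019 = 0.1233

0.1233


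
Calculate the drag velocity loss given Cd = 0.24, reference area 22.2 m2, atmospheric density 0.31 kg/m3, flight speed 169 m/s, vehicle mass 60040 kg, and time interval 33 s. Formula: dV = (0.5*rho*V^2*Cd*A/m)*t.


D = 0.5 * 0.31 * 169^2 * 0.24 * 22.2 = 23586.82 N
a = 23586.82 / 60040 = 0.3929 m/s2
dV = 0.3929 * 33 = 13.0 m/s

13.0 m/s


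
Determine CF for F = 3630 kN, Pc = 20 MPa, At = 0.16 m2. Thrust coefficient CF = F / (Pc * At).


CF = 3630000 / (20e6 * 0.16) = 1.13

1.13


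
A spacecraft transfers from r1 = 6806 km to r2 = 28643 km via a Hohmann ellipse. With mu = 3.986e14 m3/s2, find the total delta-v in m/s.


V1 = sqrt(mu/r1) = 7652.84 m/s
dV1 = V1*(sqrt(2*r2/(r1+r2)) - 1) = 2075.64 m/s
V2 = sqrt(mu/r2) = 3730.43 m/s
dV2 = V2*(1 - sqrt(2*r1/(r1+r2))) = 1418.8 m/s
Total dV = 3494 m/s

3494 m/s


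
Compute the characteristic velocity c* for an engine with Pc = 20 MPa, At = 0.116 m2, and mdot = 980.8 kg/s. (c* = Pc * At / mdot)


c* = 20e6 * 0.116 / 980.8 = 2365 m/s

2365 m/s


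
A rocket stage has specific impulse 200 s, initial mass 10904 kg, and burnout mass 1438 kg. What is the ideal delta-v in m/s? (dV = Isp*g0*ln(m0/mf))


Ve = 200 * 9.81 = 1962.0 m/s
dV = 1962.0 * ln(10904/1438) = 3975 m/s

3975 m/s


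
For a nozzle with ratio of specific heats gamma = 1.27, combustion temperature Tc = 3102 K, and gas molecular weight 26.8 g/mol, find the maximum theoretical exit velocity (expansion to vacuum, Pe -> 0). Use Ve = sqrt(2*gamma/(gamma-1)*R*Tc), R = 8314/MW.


R = 8314 / 26.8 = 310.22 J/(kg.K)
Ve = sqrt(2 * 1.27 / (1.27 - 1) * 310.22 * 3102) = 3009 m/s

3009 m/s


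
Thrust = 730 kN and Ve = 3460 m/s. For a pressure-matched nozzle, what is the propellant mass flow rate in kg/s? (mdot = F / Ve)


mdot = F / Ve = 730000 / 3460 = 211.0 kg/s

211.0 kg/s


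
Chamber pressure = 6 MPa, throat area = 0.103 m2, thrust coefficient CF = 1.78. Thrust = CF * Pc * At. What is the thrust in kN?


F = 1.78 * 6e6 * 0.103 = 1.1000e+06 N = 1100.0 kN

1100.0 kN


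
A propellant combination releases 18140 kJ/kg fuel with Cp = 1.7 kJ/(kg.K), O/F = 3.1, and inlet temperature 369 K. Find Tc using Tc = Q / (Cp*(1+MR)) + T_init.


Tc = 18140 / (1.7 * (1 + 3.1)) + 369 = 2972 K

2972 K


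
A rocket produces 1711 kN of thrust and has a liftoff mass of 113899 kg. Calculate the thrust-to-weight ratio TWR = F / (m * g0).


TWR = 1711000 / (113899 * 9.81) = 1.53

1.53


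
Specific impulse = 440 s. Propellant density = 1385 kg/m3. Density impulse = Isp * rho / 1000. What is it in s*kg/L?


rho*Isp = 440 * 1385 / 1000 = 609 s*kg/L

609 s*kg/L


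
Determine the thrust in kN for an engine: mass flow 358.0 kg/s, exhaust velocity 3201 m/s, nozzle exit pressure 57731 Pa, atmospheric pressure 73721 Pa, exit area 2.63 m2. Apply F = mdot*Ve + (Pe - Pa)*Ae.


F = 358.0 * 3201 + (57731 - 73721) * 2.63 = 1.1039e+06 N = 1103.9 kN

1103.9 kN


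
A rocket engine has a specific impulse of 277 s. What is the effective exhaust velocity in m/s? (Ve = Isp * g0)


Ve = Isp * g0 = 277 * 9.81 = 2717.4 m/s

2717.4 m/s


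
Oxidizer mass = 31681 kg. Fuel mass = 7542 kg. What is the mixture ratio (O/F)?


MR = 31681 / 7542 = 4.2

4.2


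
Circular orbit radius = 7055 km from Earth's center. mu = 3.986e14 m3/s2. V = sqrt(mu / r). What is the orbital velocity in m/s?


V = sqrt(3.986e14 / 7055000) = 7517 m/s

7517 m/s


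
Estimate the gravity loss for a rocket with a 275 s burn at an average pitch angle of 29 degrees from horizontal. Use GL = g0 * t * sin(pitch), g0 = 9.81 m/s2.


GL = 9.81 * 275 * sin(29 deg) = 1308 m/s

1308 m/s


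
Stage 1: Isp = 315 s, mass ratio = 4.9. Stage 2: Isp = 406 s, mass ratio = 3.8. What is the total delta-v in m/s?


dV1 = 315 * 9.81 * ln(4.9) = 4911.0 m/s
dV2 = 406 * 9.81 * ln(3.8) = 5317.1 m/s
Total dV = 4911.0 + 5317.1 = 10228.1 m/s ~ 10228 m/s

10228 m/s


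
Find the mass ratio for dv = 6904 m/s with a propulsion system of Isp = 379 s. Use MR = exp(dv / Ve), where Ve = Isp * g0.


Ve = 379 * 9.81 = 3717.99 m/s
MR = exp(6904 / 3717.99) = 6.404

6.404


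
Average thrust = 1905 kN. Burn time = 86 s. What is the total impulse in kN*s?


It = 1905 * 86 = 163830 kN*s

163830 kN*s


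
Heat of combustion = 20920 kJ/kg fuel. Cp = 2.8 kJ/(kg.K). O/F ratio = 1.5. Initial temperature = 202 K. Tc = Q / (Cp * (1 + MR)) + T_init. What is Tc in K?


Tc = 20920 / (2.8 * (1 + 1.5)) + 202 = 3191 K

3191 K


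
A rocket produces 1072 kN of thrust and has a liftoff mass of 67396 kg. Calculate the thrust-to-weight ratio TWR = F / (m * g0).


TWR = 1072000 / (67396 * 9.81) = 1.62

1.62


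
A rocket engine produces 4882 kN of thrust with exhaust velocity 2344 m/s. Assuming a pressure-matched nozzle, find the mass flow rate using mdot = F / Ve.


mdot = F / Ve = 4882000 / 2344 = 2082.8 kg/s

2082.8 kg/s


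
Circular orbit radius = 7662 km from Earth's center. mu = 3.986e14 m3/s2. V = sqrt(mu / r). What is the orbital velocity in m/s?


V = sqrt(3.986e14 / 7662000) = 7213 m/s

7213 m/s


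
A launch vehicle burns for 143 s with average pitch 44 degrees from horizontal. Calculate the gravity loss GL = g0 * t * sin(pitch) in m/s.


GL = 9.81 * 143 * sin(44 deg) = 974 m/s

974 m/s


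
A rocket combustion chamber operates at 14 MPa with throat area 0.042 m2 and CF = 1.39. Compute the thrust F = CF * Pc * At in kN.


F = 1.39 * 14e6 * 0.042 = 817320.0 N = 817.3 kN

817.3 kN


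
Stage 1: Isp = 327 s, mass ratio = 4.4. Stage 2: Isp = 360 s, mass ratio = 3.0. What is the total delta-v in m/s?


dV1 = 327 * 9.81 * ln(4.4) = 4752.8 m/s
dV2 = 360 * 9.81 * ln(3.0) = 3879.9 m/s
Total dV = 4752.8 + 3879.9 = 8632.7 m/s ~ 8633 m/s

8633 m/s


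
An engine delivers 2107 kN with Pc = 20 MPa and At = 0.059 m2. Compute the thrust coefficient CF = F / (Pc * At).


CF = 2107000 / (20e6 * 0.059) = 1.79

1.79


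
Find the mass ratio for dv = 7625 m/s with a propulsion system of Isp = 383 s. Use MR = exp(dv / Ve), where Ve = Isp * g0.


Ve = 383 * 9.81 = 3757.23 m/s
MR = exp(7625 / 3757.23) = 7.61

7.61


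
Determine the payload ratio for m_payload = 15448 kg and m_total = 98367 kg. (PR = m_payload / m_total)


PR = 15448 / 98367 = 0.157

0.157


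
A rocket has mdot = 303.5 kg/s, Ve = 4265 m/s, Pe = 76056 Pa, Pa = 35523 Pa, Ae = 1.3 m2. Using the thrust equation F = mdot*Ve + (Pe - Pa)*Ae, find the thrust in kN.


F = 303.5 * 4265 + (76056 - 35523) * 1.3 = 1.3471e+06 N = 1347.1 kN

1347.1 kN


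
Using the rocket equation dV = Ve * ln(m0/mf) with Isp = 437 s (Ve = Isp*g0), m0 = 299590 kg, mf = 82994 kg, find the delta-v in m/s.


Ve = 437 * 9.81 = 4286.97 m/s
dV = 4286.97 * ln(299590/82994) = 5503 m/s

5503 m/s


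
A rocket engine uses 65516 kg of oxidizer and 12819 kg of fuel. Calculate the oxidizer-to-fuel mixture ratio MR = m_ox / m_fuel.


MR = 65516 / 12819 = 5.11

5.11


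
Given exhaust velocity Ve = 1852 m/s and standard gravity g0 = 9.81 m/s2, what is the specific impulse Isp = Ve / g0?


Isp = Ve / g0 = 1852 / 9.81 = 188.8 s

188.8 s


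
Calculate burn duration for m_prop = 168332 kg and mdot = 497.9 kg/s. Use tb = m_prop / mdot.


tb = 168332 / 497.9 = 338.1 s

338.1 s


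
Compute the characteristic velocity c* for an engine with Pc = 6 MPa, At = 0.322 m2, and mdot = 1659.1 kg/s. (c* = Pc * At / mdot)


c* = 6e6 * 0.322 / 1659.1 = 1164 m/s

1164 m/s


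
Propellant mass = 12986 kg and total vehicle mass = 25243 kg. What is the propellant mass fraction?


PMF = 12986 / 25243 = 0.514

0.514


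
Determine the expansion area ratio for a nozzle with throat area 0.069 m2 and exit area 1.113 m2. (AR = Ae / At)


AR = 1.113 / 0.069 = 16.1

16.1


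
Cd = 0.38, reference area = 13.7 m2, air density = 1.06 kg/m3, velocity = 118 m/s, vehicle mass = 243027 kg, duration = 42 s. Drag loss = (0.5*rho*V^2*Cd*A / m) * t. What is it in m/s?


D = 0.5 * 1.06 * 118^2 * 0.38 * 13.7 = 38418.82 N
a = 38418.82 / 243027 = 0.1581 m/s2
dV = 0.1581 * 42 = 6.6 m/s

6.6 m/s


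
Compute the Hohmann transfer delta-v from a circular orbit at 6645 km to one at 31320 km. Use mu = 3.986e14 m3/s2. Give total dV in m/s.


V1 = sqrt(mu/r1) = 7745.0 m/s
dV1 = V1*(sqrt(2*r2/(r1+r2)) - 1) = 2203.45 m/s
V2 = sqrt(mu/r2) = 3567.45 m/s
dV2 = V2*(1 - sqrt(2*r1/(r1+r2))) = 1456.74 m/s
Total dV = 3660 m/s

3660 m/s


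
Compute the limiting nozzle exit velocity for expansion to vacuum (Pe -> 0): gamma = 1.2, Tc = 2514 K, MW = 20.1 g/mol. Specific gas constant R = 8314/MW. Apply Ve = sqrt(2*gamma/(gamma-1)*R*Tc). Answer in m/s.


R = 8314 / 20.1 = 413.63 J/(kg.K)
Ve = sqrt(2 * 1.2 / (1.2 - 1) * 413.63 * 2514) = 3532 m/s

3532 m/s


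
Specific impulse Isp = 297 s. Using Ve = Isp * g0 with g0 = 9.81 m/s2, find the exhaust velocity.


Ve = Isp * g0 = 297 * 9.81 = 2913.6 m/s

2913.6 m/s


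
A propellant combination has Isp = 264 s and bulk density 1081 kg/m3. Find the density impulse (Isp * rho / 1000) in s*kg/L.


rho*Isp = 264 * 1081 / 1000 = 285 s*kg/L

285 s*kg/L


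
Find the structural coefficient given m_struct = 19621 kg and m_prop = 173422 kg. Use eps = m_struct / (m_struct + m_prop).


eps = 19621 / (19621 + 173422) = 0.1016

0.1016


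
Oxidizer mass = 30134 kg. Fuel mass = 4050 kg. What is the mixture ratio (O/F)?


MR = 30134 / 4050 = 7.44

7.44


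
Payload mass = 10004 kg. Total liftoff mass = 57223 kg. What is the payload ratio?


PR = 10004 / 57223 = 0.1748

0.1748


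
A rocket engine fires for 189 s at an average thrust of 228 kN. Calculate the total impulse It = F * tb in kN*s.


It = 228 * 189 = 43092 kN*s

43092 kN*s


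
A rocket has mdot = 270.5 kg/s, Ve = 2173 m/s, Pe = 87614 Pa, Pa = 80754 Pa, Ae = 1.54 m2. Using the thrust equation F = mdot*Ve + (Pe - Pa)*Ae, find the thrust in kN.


F = 270.5 * 2173 + (87614 - 80754) * 1.54 = 598361.0 N = 598.4 kN

598.4 kN
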